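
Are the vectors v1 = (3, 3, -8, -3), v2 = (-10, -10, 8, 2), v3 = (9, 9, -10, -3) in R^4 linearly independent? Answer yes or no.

no

Form the matrix with these vectors as rows and row reduce.
R2 ← R2 + (10/3)·R1: [0, 0, -56/3, -8]
R3 ← R3 − (3)·R1: [0, 0, 14, 6]
R3 ← R3 + (3/4)·R2: [0, 0, 0, 0]
2 nonzero rows, so the 3 vectors span a space of dimension 2.
Since 2 < 3, the vectors are linearly dependent.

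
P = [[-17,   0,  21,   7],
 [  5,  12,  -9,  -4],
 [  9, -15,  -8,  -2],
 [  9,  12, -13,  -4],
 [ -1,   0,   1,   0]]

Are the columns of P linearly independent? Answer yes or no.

no

Row reduce P to echelon form.
R2 ← R2 + (5/17)·R1: [0, 12, -48/17, -33/17]
R3 ← R3 + (9/17)·R1: [0, -15, 53/17, 29/17]
R4 ← R4 + (9/17)·R1: [0, 12, -32/17, -5/17]
R5 ← R5 − (1/17)·R1: [0, 0, -4/17, -7/17]
R3 ← R3 + (5/4)·R2: [0, 0, -7/17, -49/68]
R4 ← R4 − R2: [0, 0, 16/17, 28/17]
R4 ← R4 + (16/7)·R3: [0, 0, 0, 0]
R5 ← R5 − (4/7)·R3: [0, 0, 0, 0]
3 pivots among 4 columns.
Only 3 < 4 pivot columns, so the columns are linearly dependent.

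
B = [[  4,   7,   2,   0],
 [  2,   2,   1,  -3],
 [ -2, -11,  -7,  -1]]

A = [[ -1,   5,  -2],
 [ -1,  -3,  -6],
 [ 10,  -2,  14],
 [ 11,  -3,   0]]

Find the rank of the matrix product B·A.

3

First compute BA:
[[  9,  -5, -22],
 [-27,  11,  -2],
 [-68,  40, -28]]
Now row reduce the product.
R2 ← R2 + (3)·R1: [0, -4, -68]
R3 ← R3 + (68/9)·R1: [0, 20/9, -1748/9]
R3 ← R3 + (5/9)·R2: [0, 0, -232]
3 nonzero rows, so rank(BA) = 3.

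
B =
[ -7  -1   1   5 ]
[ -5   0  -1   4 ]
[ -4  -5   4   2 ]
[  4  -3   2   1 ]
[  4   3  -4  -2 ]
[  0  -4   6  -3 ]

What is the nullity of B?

0

Row reduce to echelon form.
R2 ← R2 − (5/7)·R1: [0, 5/7, -12/7, 3/7]
R3 ← R3 − (4/7)·R1: [0, -31/7, 24/7, -6/7]
R4 ← R4 + (4/7)·R1: [0, -25/7, 18/7, 27/7]
R5 ← R5 + (4/7)·R1: [0, 17/7, -24/7, 6/7]
R3 ← R3 + (31/5)·R2: [0, 0, -36/5, 9/5]
R4 ← R4 + (5)·R2: [0, 0, -6, 6]
R5 ← R5 − (17/5)·R2: [0, 0, 12/5, -3/5]
R6 ← R6 + (28/5)·R2: [0, 0, -18/5, -3/5]
R4 ← R4 − (5/6)·R3: [0, 0, 0, 9/2]
R5 ← R5 + (1/3)·R3: [0, 0, 0, 0]
R6 ← R6 − (1/2)·R3: [0, 0, 0, -3/2]
R6 ← R6 + (1/3)·R4: [0, 0, 0, 0]
4 nonzero rows, so rank(B) = 4.
B has 4 columns; by rank–nullity, nullity = 4 − 4 = 0.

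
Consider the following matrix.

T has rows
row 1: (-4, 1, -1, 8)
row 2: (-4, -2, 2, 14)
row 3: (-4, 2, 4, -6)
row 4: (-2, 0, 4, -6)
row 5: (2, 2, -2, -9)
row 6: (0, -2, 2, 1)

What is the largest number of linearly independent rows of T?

4

Row reduce to echelon form.
R2 ← R2 − R1: [0, -3, 3, 6]
R3 ← R3 − R1: [0, 1, 5, -14]
R4 ← R4 − (1/2)·R1: [0, -1/2, 9/2, -10]
R5 ← R5 + (1/2)·R1: [0, 5/2, -5/2, -5]
R3 ← R3 + (1/3)·R2: [0, 0, 6, -12]
R4 ← R4 − (1/6)·R2: [0, 0, 4, -11]
R5 ← R5 + (5/6)·R2: [0, 0, 0, 0]
R6 ← R6 − (2/3)·R2: [0, 0, 0, -3]
R4 ← R4 − (2/3)·R3: [0, 0, 0, -3]
R6 ← R6 − R4: [0, 0, 0, 0]
Echelon form has 4 nonzero rows, so rank(T) = 4.
The rank gives the maximum number of linearly independent rows: 4.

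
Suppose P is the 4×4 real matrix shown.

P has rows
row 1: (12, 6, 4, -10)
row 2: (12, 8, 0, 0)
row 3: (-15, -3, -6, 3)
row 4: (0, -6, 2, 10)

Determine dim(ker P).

1

Row reduce to echelon form.
R2 ← R2 − R1: [0, 2, -4, 10]
R3 ← R3 + (5/4)·R1: [0, 9/2, -1, -19/2]
R3 ← R3 − (9/4)·R2: [0, 0, 8, -32]
R4 ← R4 + (3)·R2: [0, 0, -10, 40]
R4 ← R4 + (5/4)·R3: [0, 0, 0, 0]
3 nonzero rows, so rank(P) = 3.
P has 4 columns; by rank–nullity, nullity = 4 − 3 = 1.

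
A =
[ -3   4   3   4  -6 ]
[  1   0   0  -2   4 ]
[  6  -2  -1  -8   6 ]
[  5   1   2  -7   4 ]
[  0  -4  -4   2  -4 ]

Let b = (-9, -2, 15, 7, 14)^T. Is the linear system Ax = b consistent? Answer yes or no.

Row reduce the augmented matrix [A | b].
R2 ← R2 + (1/3)·R1: [0, 4/3, 1, -2/3, 2, -5]
R3 ← R3 + (2)·R1: [0, 6, 5, 0, -6, -3]
R4 ← R4 + (5/3)·R1: [0, 23/3, 7, -1/3, -6, -8]
R3 ← R3 − (9/2)·R2: [0, 0, 1/2, 3, -15, 39/2]
R4 ← R4 − (23/4)·R2: [0, 0, 5/4, 7/2, -35/2, 83/4]
R5 ← R5 + (3)·R2: [0, 0, -1, 0, 2, -1]
R4 ← R4 − (5/2)·R3: [0, 0, 0, -4, 20, -28]
R5 ← R5 + (2)·R3: [0, 0, 0, 6, -28, 38]
R5 ← R5 + (3/2)·R4: [0, 0, 0, 0, 2, -4]
The echelon form has 5 nonzero rows, and every pivot lies in the first 5 columns, so rank(A) = rank([A|b]) = 5.
The system is consistent.

yes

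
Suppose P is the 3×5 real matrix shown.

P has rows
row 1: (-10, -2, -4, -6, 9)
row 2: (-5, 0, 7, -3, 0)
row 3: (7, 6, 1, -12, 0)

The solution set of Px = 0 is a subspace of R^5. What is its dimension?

Row reduce to echelon form.
R2 ← R2 − (1/2)·R1: [0, 1, 9, 0, -9/2]
R3 ← R3 + (7/10)·R1: [0, 23/5, -9/5, -81/5, 63/10]
R3 ← R3 − (23/5)·R2: [0, 0, -216/5, -81/5, 27]
3 nonzero rows, so rank(P) = 3.
P has 5 columns; by rank–nullity, nullity = 5 − 3 = 2.

2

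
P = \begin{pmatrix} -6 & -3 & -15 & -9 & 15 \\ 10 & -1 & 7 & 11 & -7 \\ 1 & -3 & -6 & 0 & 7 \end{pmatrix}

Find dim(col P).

Row reduce to echelon form.
R2 ← R2 + (5/3)·R1: [0, -6, -18, -4, 18]
R3 ← R3 + (1/6)·R1: [0, -7/2, -17/2, -3/2, 19/2]
R3 ← R3 − (7/12)·R2: [0, 0, 2, 5/6, -1]
Echelon form has 3 nonzero rows, so rank(P) = 3.
The column space has dimension equal to the rank: 3.

3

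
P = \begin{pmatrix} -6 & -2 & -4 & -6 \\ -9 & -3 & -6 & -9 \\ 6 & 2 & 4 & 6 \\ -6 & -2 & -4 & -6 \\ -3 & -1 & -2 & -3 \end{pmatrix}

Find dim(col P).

1

Row reduce to echelon form.
R2 ← R2 − (3/2)·R1: [0, 0, 0, 0]
R3 ← R3 + R1: [0, 0, 0, 0]
R4 ← R4 − R1: [0, 0, 0, 0]
R5 ← R5 − (1/2)·R1: [0, 0, 0, 0]
Echelon form has 1 nonzero row, so rank(P) = 1.
The column space has dimension equal to the rank: 1.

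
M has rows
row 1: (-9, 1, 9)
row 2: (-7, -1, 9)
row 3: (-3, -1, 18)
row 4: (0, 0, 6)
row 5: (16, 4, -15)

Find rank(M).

Row reduce to echelon form.
R2 ← R2 − (7/9)·R1: [0, -16/9, 2]
R3 ← R3 − (1/3)·R1: [0, -4/3, 15]
R5 ← R5 + (16/9)·R1: [0, 52/9, 1]
R3 ← R3 − (3/4)·R2: [0, 0, 27/2]
R5 ← R5 + (13/4)·R2: [0, 0, 15/2]
R4 ← R4 − (4/9)·R3: [0, 0, 0]
R5 ← R5 − (5/9)·R3: [0, 0, 0]
Echelon form has 3 nonzero rows, so rank(M) = 3.

3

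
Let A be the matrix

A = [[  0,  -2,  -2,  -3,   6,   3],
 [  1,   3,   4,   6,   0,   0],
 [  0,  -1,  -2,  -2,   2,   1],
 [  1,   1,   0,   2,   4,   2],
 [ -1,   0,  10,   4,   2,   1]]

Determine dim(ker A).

Row reduce to echelon form.
Swap R1 ↔ R2
R4 ← R4 − R1: [0, -2, -4, -4, 4, 2]
R5 ← R5 + R1: [0, 3, 14, 10, 2, 1]
R3 ← R3 − (1/2)·R2: [0, 0, -1, -1/2, -1, -1/2]
R4 ← R4 − R2: [0, 0, -2, -1, -2, -1]
R5 ← R5 + (3/2)·R2: [0, 0, 11, 11/2, 11, 11/2]
R4 ← R4 − (2)·R3: [0, 0, 0, 0, 0, 0]
R5 ← R5 + (11)·R3: [0, 0, 0, 0, 0, 0]
3 nonzero rows, so rank(A) = 3.
A has 6 columns; by rank–nullity, nullity = 6 − 3 = 3.

3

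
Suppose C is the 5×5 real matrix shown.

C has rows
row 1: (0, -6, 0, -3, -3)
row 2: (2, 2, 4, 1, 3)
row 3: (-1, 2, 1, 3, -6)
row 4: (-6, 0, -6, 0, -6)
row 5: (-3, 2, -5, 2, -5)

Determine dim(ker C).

1

Row reduce to echelon form.
Swap R1 ↔ R2
R3 ← R3 + (1/2)·R1: [0, 3, 3, 7/2, -9/2]
R4 ← R4 + (3)·R1: [0, 6, 6, 3, 3]
R5 ← R5 + (3/2)·R1: [0, 5, 1, 7/2, -1/2]
R3 ← R3 + (1/2)·R2: [0, 0, 3, 2, -6]
R4 ← R4 + R2: [0, 0, 6, 0, 0]
R5 ← R5 + (5/6)·R2: [0, 0, 1, 1, -3]
R4 ← R4 − (2)·R3: [0, 0, 0, -4, 12]
R5 ← R5 − (1/3)·R3: [0, 0, 0, 1/3, -1]
R5 ← R5 + (1/12)·R4: [0, 0, 0, 0, 0]
4 nonzero rows, so rank(C) = 4.
C has 5 columns; by rank–nullity, nullity = 5 − 4 = 1.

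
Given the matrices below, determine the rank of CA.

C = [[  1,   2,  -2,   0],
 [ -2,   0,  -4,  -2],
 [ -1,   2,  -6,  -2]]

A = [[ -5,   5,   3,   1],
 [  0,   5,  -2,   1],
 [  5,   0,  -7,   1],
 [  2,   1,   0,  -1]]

2

First compute CA:
[[-15,  15,  13,   1],
 [-14, -12,  22,  -4],
 [-29,   3,  35,  -3]]
Now row reduce the product.
R2 ← R2 − (14/15)·R1: [0, -26, 148/15, -74/15]
R3 ← R3 − (29/15)·R1: [0, -26, 148/15, -74/15]
R3 ← R3 − R2: [0, 0, 0, 0]
2 nonzero rows, so rank(CA) = 2.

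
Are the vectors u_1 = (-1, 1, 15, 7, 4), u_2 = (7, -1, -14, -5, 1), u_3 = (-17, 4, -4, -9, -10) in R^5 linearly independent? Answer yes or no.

Form the matrix with these vectors as rows and row reduce.
R2 ← R2 + (7)·R1: [0, 6, 91, 44, 29]
R3 ← R3 − (17)·R1: [0, -13, -259, -128, -78]
R3 ← R3 + (13/6)·R2: [0, 0, -371/6, -98/3, -91/6]
3 nonzero rows, so the 3 vectors span a space of dimension 3.
Since 3 = 3, the vectors are linearly independent.

yes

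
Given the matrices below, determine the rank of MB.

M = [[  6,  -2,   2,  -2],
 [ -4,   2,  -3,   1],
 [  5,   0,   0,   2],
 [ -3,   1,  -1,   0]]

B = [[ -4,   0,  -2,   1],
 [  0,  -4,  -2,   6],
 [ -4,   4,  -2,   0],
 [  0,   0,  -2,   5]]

3

First compute MB:
[[-32,  16,  -8, -16],
 [ 28, -20,   8,  13],
 [-20,   0, -14,  15],
 [ 16,  -8,   6,   3]]
Now row reduce the product.
R2 ← R2 + (7/8)·R1: [0, -6, 1, -1]
R3 ← R3 − (5/8)·R1: [0, -10, -9, 25]
R4 ← R4 + (1/2)·R1: [0, 0, 2, -5]
R3 ← R3 − (5/3)·R2: [0, 0, -32/3, 80/3]
R4 ← R4 + (3/16)·R3: [0, 0, 0, 0]
3 nonzero rows, so rank(MB) = 3.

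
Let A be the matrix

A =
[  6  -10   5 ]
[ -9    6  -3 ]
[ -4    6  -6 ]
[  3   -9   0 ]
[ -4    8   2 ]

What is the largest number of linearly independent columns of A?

Row reduce to echelon form.
R2 ← R2 + (3/2)·R1: [0, -9, 9/2]
R3 ← R3 + (2/3)·R1: [0, -2/3, -8/3]
R4 ← R4 − (1/2)·R1: [0, -4, -5/2]
R5 ← R5 + (2/3)·R1: [0, 4/3, 16/3]
R3 ← R3 − (2/27)·R2: [0, 0, -3]
R4 ← R4 − (4/9)·R2: [0, 0, -9/2]
R5 ← R5 + (4/27)·R2: [0, 0, 6]
R4 ← R4 − (3/2)·R3: [0, 0, 0]
R5 ← R5 + (2)·R3: [0, 0, 0]
Echelon form has 3 nonzero rows, so rank(A) = 3.
The rank gives the maximum number of linearly independent columns: 3.

3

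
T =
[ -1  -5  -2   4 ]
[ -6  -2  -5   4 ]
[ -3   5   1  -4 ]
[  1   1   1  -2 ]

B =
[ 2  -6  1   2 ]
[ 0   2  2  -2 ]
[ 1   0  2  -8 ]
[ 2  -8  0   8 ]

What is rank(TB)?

First compute TB:
[[  4, -36, -15,  56],
 [ -9,   0, -20,  64],
 [-13,  60,   9, -56],
 [ -1,  12,   5, -24]]
Now row reduce the product.
R2 ← R2 + (9/4)·R1: [0, -81, -215/4, 190]
R3 ← R3 + (13/4)·R1: [0, -57, -159/4, 126]
R4 ← R4 + (1/4)·R1: [0, 3, 5/4, -10]
R3 ← R3 − (19/27)·R2: [0, 0, -52/27, -208/27]
R4 ← R4 + (1/27)·R2: [0, 0, -20/27, -80/27]
R4 ← R4 − (5/13)·R3: [0, 0, 0, 0]
3 nonzero rows, so rank(TB) = 3.

3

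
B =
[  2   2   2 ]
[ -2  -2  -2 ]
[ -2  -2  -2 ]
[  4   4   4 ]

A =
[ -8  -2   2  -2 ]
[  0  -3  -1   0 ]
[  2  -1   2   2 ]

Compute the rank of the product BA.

First compute BA:
[[-12, -12,   6,   0],
 [ 12,  12,  -6,   0],
 [ 12,  12,  -6,   0],
 [-24, -24,  12,   0]]
Now row reduce the product.
R2 ← R2 + R1: [0, 0, 0, 0]
R3 ← R3 + R1: [0, 0, 0, 0]
R4 ← R4 − (2)·R1: [0, 0, 0, 0]
1 nonzero row, so rank(BA) = 1.

1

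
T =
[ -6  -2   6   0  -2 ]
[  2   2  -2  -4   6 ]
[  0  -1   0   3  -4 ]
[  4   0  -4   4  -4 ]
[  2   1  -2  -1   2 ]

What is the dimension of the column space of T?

Row reduce to echelon form.
R2 ← R2 + (1/3)·R1: [0, 4/3, 0, -4, 16/3]
R4 ← R4 + (2/3)·R1: [0, -4/3, 0, 4, -16/3]
R5 ← R5 + (1/3)·R1: [0, 1/3, 0, -1, 4/3]
R3 ← R3 + (3/4)·R2: [0, 0, 0, 0, 0]
R4 ← R4 + R2: [0, 0, 0, 0, 0]
R5 ← R5 − (1/4)·R2: [0, 0, 0, 0, 0]
Echelon form has 2 nonzero rows, so rank(T) = 2.
The column space has dimension equal to the rank: 2.

2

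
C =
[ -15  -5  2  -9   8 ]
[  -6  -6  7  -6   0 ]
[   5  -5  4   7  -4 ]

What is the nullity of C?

2

Row reduce to echelon form.
R2 ← R2 − (2/5)·R1: [0, -4, 31/5, -12/5, -16/5]
R3 ← R3 + (1/3)·R1: [0, -20/3, 14/3, 4, -4/3]
R3 ← R3 − (5/3)·R2: [0, 0, -17/3, 8, 4]
3 nonzero rows, so rank(C) = 3.
C has 5 columns; by rank–nullity, nullity = 5 − 3 = 2.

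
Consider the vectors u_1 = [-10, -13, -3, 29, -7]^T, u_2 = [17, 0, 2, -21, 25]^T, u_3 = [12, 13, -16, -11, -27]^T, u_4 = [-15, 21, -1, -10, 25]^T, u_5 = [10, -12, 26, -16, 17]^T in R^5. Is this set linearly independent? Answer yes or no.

yes

Form the matrix with these vectors as rows and row reduce.
R2 ← R2 + (17/10)·R1: [0, -221/10, -31/10, 283/10, 131/10]
R3 ← R3 + (6/5)·R1: [0, -13/5, -98/5, 119/5, -177/5]
R4 ← R4 − (3/2)·R1: [0, 81/2, 7/2, -107/2, 71/2]
R5 ← R5 + R1: [0, -25, 23, 13, 10]
R3 ← R3 − (2/17)·R2: [0, 0, -327/17, 348/17, -628/17]
R4 ← R4 + (405/221)·R2: [0, 0, -482/221, -362/221, 13151/221]
R5 ← R5 − (250/221)·R2: [0, 0, 5858/221, -4202/221, -1065/221]
R4 ← R4 − (482/4251)·R3: [0, 0, 0, -5610/1417, 270769/4251]
R5 ← R5 + (5858/4251)·R3: [0, 0, 0, 13030/1417, -236887/4251]
R5 ← R5 + (1303/561)·R4: [0, 0, 0, 0, 155200/1683]
5 nonzero rows, so the 5 vectors span a space of dimension 5.
Since 5 = 5, the vectors are linearly independent.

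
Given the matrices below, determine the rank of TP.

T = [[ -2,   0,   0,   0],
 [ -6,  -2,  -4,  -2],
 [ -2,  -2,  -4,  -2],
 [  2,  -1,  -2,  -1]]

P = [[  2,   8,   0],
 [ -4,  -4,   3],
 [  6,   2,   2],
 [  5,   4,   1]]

2

First compute TP:
[[ -4, -16,   0],
 [-38, -56, -16],
 [-30, -24, -16],
 [ -9,  12,  -8]]
Now row reduce the product.
R2 ← R2 − (19/2)·R1: [0, 96, -16]
R3 ← R3 − (15/2)·R1: [0, 96, -16]
R4 ← R4 − (9/4)·R1: [0, 48, -8]
R3 ← R3 − R2: [0, 0, 0]
R4 ← R4 − (1/2)·R2: [0, 0, 0]
2 nonzero rows, so rank(TP) = 2.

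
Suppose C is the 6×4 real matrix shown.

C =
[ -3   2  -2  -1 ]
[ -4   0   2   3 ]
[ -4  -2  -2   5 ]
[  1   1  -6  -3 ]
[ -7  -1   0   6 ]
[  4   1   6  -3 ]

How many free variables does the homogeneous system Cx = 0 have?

Row reduce to echelon form.
R2 ← R2 − (4/3)·R1: [0, -8/3, 14/3, 13/3]
R3 ← R3 − (4/3)·R1: [0, -14/3, 2/3, 19/3]
R4 ← R4 + (1/3)·R1: [0, 5/3, -20/3, -10/3]
R5 ← R5 − (7/3)·R1: [0, -17/3, 14/3, 25/3]
R6 ← R6 + (4/3)·R1: [0, 11/3, 10/3, -13/3]
R3 ← R3 − (7/4)·R2: [0, 0, -15/2, -5/4]
R4 ← R4 + (5/8)·R2: [0, 0, -15/4, -5/8]
R5 ← R5 − (17/8)·R2: [0, 0, -21/4, -7/8]
R6 ← R6 + (11/8)·R2: [0, 0, 39/4, 13/8]
R4 ← R4 − (1/2)·R3: [0, 0, 0, 0]
R5 ← R5 − (7/10)·R3: [0, 0, 0, 0]
R6 ← R6 + (13/10)·R3: [0, 0, 0, 0]
3 nonzero rows, so rank(C) = 3.
C has 4 columns; by rank–nullity, nullity = 4 − 3 = 1.

1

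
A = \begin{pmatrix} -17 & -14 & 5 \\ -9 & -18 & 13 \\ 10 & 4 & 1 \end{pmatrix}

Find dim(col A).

3

Row reduce to echelon form.
R2 ← R2 − (9/17)·R1: [0, -180/17, 176/17]
R3 ← R3 + (10/17)·R1: [0, -72/17, 67/17]
R3 ← R3 − (2/5)·R2: [0, 0, -1/5]
Echelon form has 3 nonzero rows, so rank(A) = 3.
The column space has dimension equal to the rank: 3.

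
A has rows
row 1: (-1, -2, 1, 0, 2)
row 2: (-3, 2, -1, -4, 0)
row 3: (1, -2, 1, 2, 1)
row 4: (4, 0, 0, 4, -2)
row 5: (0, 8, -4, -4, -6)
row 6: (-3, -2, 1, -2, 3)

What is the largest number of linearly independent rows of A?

Row reduce to echelon form.
R2 ← R2 − (3)·R1: [0, 8, -4, -4, -6]
R3 ← R3 + R1: [0, -4, 2, 2, 3]
R4 ← R4 + (4)·R1: [0, -8, 4, 4, 6]
R6 ← R6 − (3)·R1: [0, 4, -2, -2, -3]
R3 ← R3 + (1/2)·R2: [0, 0, 0, 0, 0]
R4 ← R4 + R2: [0, 0, 0, 0, 0]
R5 ← R5 − R2: [0, 0, 0, 0, 0]
R6 ← R6 − (1/2)·R2: [0, 0, 0, 0, 0]
Echelon form has 2 nonzero rows, so rank(A) = 2.
The rank gives the maximum number of linearly independent rows: 2.

2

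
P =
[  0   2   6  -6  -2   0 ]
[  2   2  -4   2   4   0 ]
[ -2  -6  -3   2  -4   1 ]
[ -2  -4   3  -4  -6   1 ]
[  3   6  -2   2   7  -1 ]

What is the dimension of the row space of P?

3

Row reduce to echelon form.
Swap R1 ↔ R2
R3 ← R3 + R1: [0, -4, -7, 4, 0, 1]
R4 ← R4 + R1: [0, -2, -1, -2, -2, 1]
R5 ← R5 − (3/2)·R1: [0, 3, 4, -1, 1, -1]
R3 ← R3 + (2)·R2: [0, 0, 5, -8, -4, 1]
R4 ← R4 + R2: [0, 0, 5, -8, -4, 1]
R5 ← R5 − (3/2)·R2: [0, 0, -5, 8, 4, -1]
R4 ← R4 − R3: [0, 0, 0, 0, 0, 0]
R5 ← R5 + R3: [0, 0, 0, 0, 0, 0]
Echelon form has 3 nonzero rows, so rank(P) = 3.
The row space has dimension equal to the rank: 3.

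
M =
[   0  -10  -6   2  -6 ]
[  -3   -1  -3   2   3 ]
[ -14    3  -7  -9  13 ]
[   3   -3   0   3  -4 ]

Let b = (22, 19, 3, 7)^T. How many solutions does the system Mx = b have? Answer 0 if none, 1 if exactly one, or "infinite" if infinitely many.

infinite

Row reduce the augmented matrix [M | b].
Swap R1 ↔ R2
R3 ← R3 − (14/3)·R1: [0, 23/3, 7, -55/3, -1, -257/3]
R4 ← R4 + R1: [0, -4, -3, 5, -1, 26]
R3 ← R3 + (23/30)·R2: [0, 0, 12/5, -84/5, -28/5, -344/5]
R4 ← R4 − (2/5)·R2: [0, 0, -3/5, 21/5, 7/5, 86/5]
R4 ← R4 + (1/4)·R3: [0, 0, 0, 0, 0, 0]
The echelon form has 3 nonzero rows, and every pivot lies in the first 5 columns, so rank(M) = rank([M|b]) = 3.
The system is consistent.
rank = 3 < 5 unknowns, so there are infinitely many solutions.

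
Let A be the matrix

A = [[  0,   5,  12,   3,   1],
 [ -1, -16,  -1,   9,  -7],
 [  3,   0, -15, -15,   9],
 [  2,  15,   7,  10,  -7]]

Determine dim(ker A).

Row reduce to echelon form.
Swap R1 ↔ R2
R3 ← R3 + (3)·R1: [0, -48, -18, 12, -12]
R4 ← R4 + (2)·R1: [0, -17, 5, 28, -21]
R3 ← R3 + (48/5)·R2: [0, 0, 486/5, 204/5, -12/5]
R4 ← R4 + (17/5)·R2: [0, 0, 229/5, 191/5, -88/5]
R4 ← R4 − (229/486)·R3: [0, 0, 0, 1537/81, -1334/81]
4 nonzero rows, so rank(A) = 4.
A has 5 columns; by rank–nullity, nullity = 5 − 4 = 1.

1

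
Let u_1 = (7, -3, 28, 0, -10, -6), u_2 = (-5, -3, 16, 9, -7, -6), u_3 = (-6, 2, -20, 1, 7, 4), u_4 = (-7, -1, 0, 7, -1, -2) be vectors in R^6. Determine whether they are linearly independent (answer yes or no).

no

Form the matrix with these vectors as rows and row reduce.
R2 ← R2 + (5/7)·R1: [0, -36/7, 36, 9, -99/7, -72/7]
R3 ← R3 + (6/7)·R1: [0, -4/7, 4, 1, -11/7, -8/7]
R4 ← R4 + R1: [0, -4, 28, 7, -11, -8]
R3 ← R3 − (1/9)·R2: [0, 0, 0, 0, 0, 0]
R4 ← R4 − (7/9)·R2: [0, 0, 0, 0, 0, 0]
2 nonzero rows, so the 4 vectors span a space of dimension 2.
Since 2 < 4, the vectors are linearly dependent.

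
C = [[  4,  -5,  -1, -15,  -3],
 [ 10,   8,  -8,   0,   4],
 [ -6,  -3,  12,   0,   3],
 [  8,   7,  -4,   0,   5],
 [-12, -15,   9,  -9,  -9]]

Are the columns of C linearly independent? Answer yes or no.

no

Row reduce C to echelon form.
R2 ← R2 − (5/2)·R1: [0, 41/2, -11/2, 75/2, 23/2]
R3 ← R3 + (3/2)·R1: [0, -21/2, 21/2, -45/2, -3/2]
R4 ← R4 − (2)·R1: [0, 17, -2, 30, 11]
R5 ← R5 + (3)·R1: [0, -30, 6, -54, -18]
R3 ← R3 + (21/41)·R2: [0, 0, 315/41, -135/41, 180/41]
R4 ← R4 − (34/41)·R2: [0, 0, 105/41, -45/41, 60/41]
R5 ← R5 + (60/41)·R2: [0, 0, -84/41, 36/41, -48/41]
R4 ← R4 − (1/3)·R3: [0, 0, 0, 0, 0]
R5 ← R5 + (4/15)·R3: [0, 0, 0, 0, 0]
3 pivots among 5 columns.
Only 3 < 5 pivot columns, so the columns are linearly dependent.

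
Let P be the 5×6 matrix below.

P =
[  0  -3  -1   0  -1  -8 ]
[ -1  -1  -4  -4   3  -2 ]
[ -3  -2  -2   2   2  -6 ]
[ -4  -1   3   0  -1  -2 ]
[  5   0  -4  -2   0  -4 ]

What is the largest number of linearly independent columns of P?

5

Row reduce to echelon form.
Swap R1 ↔ R2
R3 ← R3 − (3)·R1: [0, 1, 10, 14, -7, 0]
R4 ← R4 − (4)·R1: [0, 3, 19, 16, -13, 6]
R5 ← R5 + (5)·R1: [0, -5, -24, -22, 15, -14]
R3 ← R3 + (1/3)·R2: [0, 0, 29/3, 14, -22/3, -8/3]
R4 ← R4 + R2: [0, 0, 18, 16, -14, -2]
R5 ← R5 − (5/3)·R2: [0, 0, -67/3, -22, 50/3, -2/3]
R4 ← R4 − (54/29)·R3: [0, 0, 0, -292/29, -10/29, 86/29]
R5 ← R5 + (67/29)·R3: [0, 0, 0, 300/29, -8/29, -198/29]
R5 ← R5 + (75/73)·R4: [0, 0, 0, 0, -46/73, -276/73]
Echelon form has 5 nonzero rows, so rank(P) = 5.
The rank gives the maximum number of linearly independent columns: 5.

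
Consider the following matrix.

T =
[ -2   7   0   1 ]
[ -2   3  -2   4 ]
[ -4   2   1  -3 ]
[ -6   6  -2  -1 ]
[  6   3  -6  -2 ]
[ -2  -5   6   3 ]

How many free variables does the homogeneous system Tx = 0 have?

0

Row reduce to echelon form.
R2 ← R2 − R1: [0, -4, -2, 3]
R3 ← R3 − (2)·R1: [0, -12, 1, -5]
R4 ← R4 − (3)·R1: [0, -15, -2, -4]
R5 ← R5 + (3)·R1: [0, 24, -6, 1]
R6 ← R6 − R1: [0, -12, 6, 2]
R3 ← R3 − (3)·R2: [0, 0, 7, -14]
R4 ← R4 − (15/4)·R2: [0, 0, 11/2, -61/4]
R5 ← R5 + (6)·R2: [0, 0, -18, 19]
R6 ← R6 − (3)·R2: [0, 0, 12, -7]
R4 ← R4 − (11/14)·R3: [0, 0, 0, -17/4]
R5 ← R5 + (18/7)·R3: [0, 0, 0, -17]
R6 ← R6 − (12/7)·R3: [0, 0, 0, 17]
R5 ← R5 − (4)·R4: [0, 0, 0, 0]
R6 ← R6 + (4)·R4: [0, 0, 0, 0]
4 nonzero rows, so rank(T) = 4.
T has 4 columns; by rank–nullity, nullity = 4 − 4 = 0.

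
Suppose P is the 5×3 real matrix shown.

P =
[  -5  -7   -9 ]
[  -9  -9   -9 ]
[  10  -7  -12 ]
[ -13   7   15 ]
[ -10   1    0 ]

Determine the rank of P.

3

Row reduce to echelon form.
R2 ← R2 − (9/5)·R1: [0, 18/5, 36/5]
R3 ← R3 + (2)·R1: [0, -21, -30]
R4 ← R4 − (13/5)·R1: [0, 126/5, 192/5]
R5 ← R5 − (2)·R1: [0, 15, 18]
R3 ← R3 + (35/6)·R2: [0, 0, 12]
R4 ← R4 − (7)·R2: [0, 0, -12]
R5 ← R5 − (25/6)·R2: [0, 0, -12]
R4 ← R4 + R3: [0, 0, 0]
R5 ← R5 + R3: [0, 0, 0]
Echelon form has 3 nonzero rows, so rank(P) = 3.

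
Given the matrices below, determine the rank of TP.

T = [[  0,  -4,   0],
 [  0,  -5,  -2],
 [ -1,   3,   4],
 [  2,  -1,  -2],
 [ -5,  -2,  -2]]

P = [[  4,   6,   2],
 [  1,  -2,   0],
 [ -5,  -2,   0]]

3

First compute TP:
[[ -4,   8,   0],
 [  5,  14,   0],
 [-21, -20,  -2],
 [ 17,  18,   4],
 [-12, -22, -10]]
Now row reduce the product.
R2 ← R2 + (5/4)·R1: [0, 24, 0]
R3 ← R3 − (21/4)·R1: [0, -62, -2]
R4 ← R4 + (17/4)·R1: [0, 52, 4]
R5 ← R5 − (3)·R1: [0, -46, -10]
R3 ← R3 + (31/12)·R2: [0, 0, -2]
R4 ← R4 − (13/6)·R2: [0, 0, 4]
R5 ← R5 + (23/12)·R2: [0, 0, -10]
R4 ← R4 + (2)·R3: [0, 0, 0]
R5 ← R5 − (5)·R3: [0, 0, 0]
3 nonzero rows, so rank(TP) = 3.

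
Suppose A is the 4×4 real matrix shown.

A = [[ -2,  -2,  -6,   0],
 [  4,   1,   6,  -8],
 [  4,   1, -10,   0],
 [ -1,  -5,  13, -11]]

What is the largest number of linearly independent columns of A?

4

Row reduce to echelon form.
R2 ← R2 + (2)·R1: [0, -3, -6, -8]
R3 ← R3 + (2)·R1: [0, -3, -22, 0]
R4 ← R4 − (1/2)·R1: [0, -4, 16, -11]
R3 ← R3 − R2: [0, 0, -16, 8]
R4 ← R4 − (4/3)·R2: [0, 0, 24, -1/3]
R4 ← R4 + (3/2)·R3: [0, 0, 0, 35/3]
Echelon form has 4 nonzero rows, so rank(A) = 4.
The rank gives the maximum number of linearly independent columns: 4.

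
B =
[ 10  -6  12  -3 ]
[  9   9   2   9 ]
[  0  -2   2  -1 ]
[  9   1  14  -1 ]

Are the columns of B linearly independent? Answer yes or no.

yes

Row reduce B to echelon form.
R2 ← R2 − (9/10)·R1: [0, 72/5, -44/5, 117/10]
R4 ← R4 − (9/10)·R1: [0, 32/5, 16/5, 17/10]
R3 ← R3 + (5/36)·R2: [0, 0, 7/9, 5/8]
R4 ← R4 − (4/9)·R2: [0, 0, 64/9, -7/2]
R4 ← R4 − (64/7)·R3: [0, 0, 0, -129/14]
4 pivots among 4 columns.
Every column is a pivot column, so the columns are linearly independent.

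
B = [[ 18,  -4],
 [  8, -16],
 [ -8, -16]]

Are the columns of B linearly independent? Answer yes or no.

yes

Row reduce B to echelon form.
R2 ← R2 − (4/9)·R1: [0, -128/9]
R3 ← R3 + (4/9)·R1: [0, -160/9]
R3 ← R3 − (5/4)·R2: [0, 0]
2 pivots among 2 columns.
Every column is a pivot column, so the columns are linearly independent.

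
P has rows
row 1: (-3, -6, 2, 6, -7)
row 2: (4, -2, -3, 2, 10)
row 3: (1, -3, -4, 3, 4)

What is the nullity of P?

2

Row reduce to echelon form.
R2 ← R2 + (4/3)·R1: [0, -10, -1/3, 10, 2/3]
R3 ← R3 + (1/3)·R1: [0, -5, -10/3, 5, 5/3]
R3 ← R3 − (1/2)·R2: [0, 0, -19/6, 0, 4/3]
3 nonzero rows, so rank(P) = 3.
P has 5 columns; by rank–nullity, nullity = 5 − 3 = 2.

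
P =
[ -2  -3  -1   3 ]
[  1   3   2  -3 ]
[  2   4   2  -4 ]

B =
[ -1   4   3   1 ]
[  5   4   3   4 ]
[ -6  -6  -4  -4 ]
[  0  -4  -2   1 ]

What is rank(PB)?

2

First compute PB:
[[ -7, -26, -17,  -7],
 [  2,  16,  10,   2],
 [  6,  28,  18,   6]]
Now row reduce the product.
R2 ← R2 + (2/7)·R1: [0, 60/7, 36/7, 0]
R3 ← R3 + (6/7)·R1: [0, 40/7, 24/7, 0]
R3 ← R3 − (2/3)·R2: [0, 0, 0, 0]
2 nonzero rows, so rank(PB) = 2.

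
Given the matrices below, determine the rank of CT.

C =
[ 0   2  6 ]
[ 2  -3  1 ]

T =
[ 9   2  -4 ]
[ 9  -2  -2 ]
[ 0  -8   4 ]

First compute CT:
[[ 18, -52,  20],
 [ -9,   2,   2]]
Now row reduce the product.
R2 ← R2 + (1/2)·R1: [0, -24, 12]
2 nonzero rows, so rank(CT) = 2.

2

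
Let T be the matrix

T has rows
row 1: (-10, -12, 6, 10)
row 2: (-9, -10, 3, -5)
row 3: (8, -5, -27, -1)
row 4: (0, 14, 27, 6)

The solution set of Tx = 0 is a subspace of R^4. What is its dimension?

Row reduce to echelon form.
R2 ← R2 − (9/10)·R1: [0, 4/5, -12/5, -14]
R3 ← R3 + (4/5)·R1: [0, -73/5, -111/5, 7]
R3 ← R3 + (73/4)·R2: [0, 0, -66, -497/2]
R4 ← R4 − (35/2)·R2: [0, 0, 69, 251]
R4 ← R4 + (23/22)·R3: [0, 0, 0, -387/44]
4 nonzero rows, so rank(T) = 4.
T has 4 columns; by rank–nullity, nullity = 4 − 4 = 0.

0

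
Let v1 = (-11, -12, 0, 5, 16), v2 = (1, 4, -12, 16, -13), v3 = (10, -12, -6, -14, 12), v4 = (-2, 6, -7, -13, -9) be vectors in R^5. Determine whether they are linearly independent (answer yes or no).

yes

Form the matrix with these vectors as rows and row reduce.
R2 ← R2 + (1/11)·R1: [0, 32/11, -12, 181/11, -127/11]
R3 ← R3 + (10/11)·R1: [0, -252/11, -6, -104/11, 292/11]
R4 ← R4 − (2/11)·R1: [0, 90/11, -7, -153/11, -131/11]
R3 ← R3 + (63/8)·R2: [0, 0, -201/2, 961/8, -515/8]
R4 ← R4 − (45/16)·R2: [0, 0, 107/4, -963/16, 329/16]
R4 ← R4 + (107/402)·R3: [0, 0, 0, -5671/201, 689/201]
4 nonzero rows, so the 4 vectors span a space of dimension 4.
Since 4 = 4, the vectors are linearly independent.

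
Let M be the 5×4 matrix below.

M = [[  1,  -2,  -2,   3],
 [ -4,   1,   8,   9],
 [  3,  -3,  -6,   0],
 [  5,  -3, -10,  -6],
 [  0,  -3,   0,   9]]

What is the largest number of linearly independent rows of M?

Row reduce to echelon form.
R2 ← R2 + (4)·R1: [0, -7, 0, 21]
R3 ← R3 − (3)·R1: [0, 3, 0, -9]
R4 ← R4 − (5)·R1: [0, 7, 0, -21]
R3 ← R3 + (3/7)·R2: [0, 0, 0, 0]
R4 ← R4 + R2: [0, 0, 0, 0]
R5 ← R5 − (3/7)·R2: [0, 0, 0, 0]
Echelon form has 2 nonzero rows, so rank(M) = 2.
The rank gives the maximum number of linearly independent rows: 2.

2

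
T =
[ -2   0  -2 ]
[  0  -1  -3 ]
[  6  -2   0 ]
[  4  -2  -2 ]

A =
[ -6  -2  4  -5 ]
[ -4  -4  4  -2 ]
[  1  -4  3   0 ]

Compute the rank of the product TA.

2

First compute TA:
[[ 10,  12, -14,  10],
 [  1,  16, -13,   2],
 [-28,  -4,  16, -26],
 [-18,   8,   2, -16]]
Now row reduce the product.
R2 ← R2 − (1/10)·R1: [0, 74/5, -58/5, 1]
R3 ← R3 + (14/5)·R1: [0, 148/5, -116/5, 2]
R4 ← R4 + (9/5)·R1: [0, 148/5, -116/5, 2]
R3 ← R3 − (2)·R2: [0, 0, 0, 0]
R4 ← R4 − (2)·R2: [0, 0, 0, 0]
2 nonzero rows, so rank(TA) = 2.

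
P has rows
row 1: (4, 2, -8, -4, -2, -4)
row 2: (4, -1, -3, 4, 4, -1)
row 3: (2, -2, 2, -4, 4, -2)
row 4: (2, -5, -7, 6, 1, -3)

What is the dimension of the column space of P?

4

Row reduce to echelon form.
R2 ← R2 − R1: [0, -3, 5, 8, 6, 3]
R3 ← R3 − (1/2)·R1: [0, -3, 6, -2, 5, 0]
R4 ← R4 − (1/2)·R1: [0, -6, -3, 8, 2, -1]
R3 ← R3 − R2: [0, 0, 1, -10, -1, -3]
R4 ← R4 − (2)·R2: [0, 0, -13, -8, -10, -7]
R4 ← R4 + (13)·R3: [0, 0, 0, -138, -23, -46]
Echelon form has 4 nonzero rows, so rank(P) = 4.
The column space has dimension equal to the rank: 4.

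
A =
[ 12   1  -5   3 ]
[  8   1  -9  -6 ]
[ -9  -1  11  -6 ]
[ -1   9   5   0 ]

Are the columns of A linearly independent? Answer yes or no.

yes

Row reduce A to echelon form.
R2 ← R2 − (2/3)·R1: [0, 1/3, -17/3, -8]
R3 ← R3 + (3/4)·R1: [0, -1/4, 29/4, -15/4]
R4 ← R4 + (1/12)·R1: [0, 109/12, 55/12, 1/4]
R3 ← R3 + (3/4)·R2: [0, 0, 3, -39/4]
R4 ← R4 − (109/4)·R2: [0, 0, 159, 873/4]
R4 ← R4 − (53)·R3: [0, 0, 0, 735]
4 pivots among 4 columns.
Every column is a pivot column, so the columns are linearly independent.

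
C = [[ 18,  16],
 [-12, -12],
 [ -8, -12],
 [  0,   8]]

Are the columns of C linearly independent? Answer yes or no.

Row reduce C to echelon form.
R2 ← R2 + (2/3)·R1: [0, -4/3]
R3 ← R3 + (4/9)·R1: [0, -44/9]
R3 ← R3 − (11/3)·R2: [0, 0]
R4 ← R4 + (6)·R2: [0, 0]
2 pivots among 2 columns.
Every column is a pivot column, so the columns are linearly independent.

yes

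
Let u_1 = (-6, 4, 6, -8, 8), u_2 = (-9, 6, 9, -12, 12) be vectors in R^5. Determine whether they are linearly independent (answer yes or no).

no

Form the matrix with these vectors as rows and row reduce.
R2 ← R2 − (3/2)·R1: [0, 0, 0, 0, 0]
1 nonzero row, so the 2 vectors span a space of dimension 1.
Since 1 < 2, the vectors are linearly dependent.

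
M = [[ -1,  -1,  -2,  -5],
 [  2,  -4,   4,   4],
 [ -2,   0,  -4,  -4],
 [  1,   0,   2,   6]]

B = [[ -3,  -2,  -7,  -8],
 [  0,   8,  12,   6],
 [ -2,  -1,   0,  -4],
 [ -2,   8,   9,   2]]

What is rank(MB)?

3

First compute MB:
[[ 17, -44, -50,   0],
 [-22,  -8, -26, -48],
 [ 22, -24, -22,  24],
 [-19,  44,  47,  -4]]
Now row reduce the product.
R2 ← R2 + (22/17)·R1: [0, -1104/17, -1542/17, -48]
R3 ← R3 − (22/17)·R1: [0, 560/17, 726/17, 24]
R4 ← R4 + (19/17)·R1: [0, -88/17, -151/17, -4]
R3 ← R3 + (35/69)·R2: [0, 0, -76/23, -8/23]
R4 ← R4 − (11/138)·R2: [0, 0, -38/23, -4/23]
R4 ← R4 − (1/2)·R3: [0, 0, 0, 0]
3 nonzero rows, so rank(MB) = 3.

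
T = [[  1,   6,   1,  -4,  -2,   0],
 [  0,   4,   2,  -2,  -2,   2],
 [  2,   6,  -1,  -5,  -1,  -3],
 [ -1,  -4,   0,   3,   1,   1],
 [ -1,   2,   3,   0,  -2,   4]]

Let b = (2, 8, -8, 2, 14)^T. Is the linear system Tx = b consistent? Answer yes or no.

yes

Row reduce the augmented matrix [T | b].
R3 ← R3 − (2)·R1: [0, -6, -3, 3, 3, -3, -12]
R4 ← R4 + R1: [0, 2, 1, -1, -1, 1, 4]
R5 ← R5 + R1: [0, 8, 4, -4, -4, 4, 16]
R3 ← R3 + (3/2)·R2: [0, 0, 0, 0, 0, 0, 0]
R4 ← R4 − (1/2)·R2: [0, 0, 0, 0, 0, 0, 0]
R5 ← R5 − (2)·R2: [0, 0, 0, 0, 0, 0, 0]
The echelon form has 2 nonzero rows, and every pivot lies in the first 6 columns, so rank(T) = rank([T|b]) = 2.
The system is consistent.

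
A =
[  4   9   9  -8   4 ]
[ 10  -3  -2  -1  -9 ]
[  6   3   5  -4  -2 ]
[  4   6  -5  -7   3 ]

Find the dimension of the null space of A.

Row reduce to echelon form.
R2 ← R2 − (5/2)·R1: [0, -51/2, -49/2, 19, -19]
R3 ← R3 − (3/2)·R1: [0, -21/2, -17/2, 8, -8]
R4 ← R4 − R1: [0, -3, -14, 1, -1]
R3 ← R3 − (7/17)·R2: [0, 0, 27/17, 3/17, -3/17]
R4 ← R4 − (2/17)·R2: [0, 0, -189/17, -21/17, 21/17]
R4 ← R4 + (7)·R3: [0, 0, 0, 0, 0]
3 nonzero rows, so rank(A) = 3.
A has 5 columns; by rank–nullity, nullity = 5 − 3 = 2.

2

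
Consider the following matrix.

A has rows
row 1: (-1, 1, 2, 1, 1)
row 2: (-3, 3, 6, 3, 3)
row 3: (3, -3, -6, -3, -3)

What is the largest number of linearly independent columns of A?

Row reduce to echelon form.
R2 ← R2 − (3)·R1: [0, 0, 0, 0, 0]
R3 ← R3 + (3)·R1: [0, 0, 0, 0, 0]
Echelon form has 1 nonzero row, so rank(A) = 1.
The rank gives the maximum number of linearly independent columns: 1.

1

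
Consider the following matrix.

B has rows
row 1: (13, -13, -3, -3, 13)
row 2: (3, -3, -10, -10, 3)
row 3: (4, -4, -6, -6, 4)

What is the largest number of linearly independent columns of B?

Row reduce to echelon form.
R2 ← R2 − (3/13)·R1: [0, 0, -121/13, -121/13, 0]
R3 ← R3 − (4/13)·R1: [0, 0, -66/13, -66/13, 0]
R3 ← R3 − (6/11)·R2: [0, 0, 0, 0, 0]
Echelon form has 2 nonzero rows, so rank(B) = 2.
The rank gives the maximum number of linearly independent columns: 2.

2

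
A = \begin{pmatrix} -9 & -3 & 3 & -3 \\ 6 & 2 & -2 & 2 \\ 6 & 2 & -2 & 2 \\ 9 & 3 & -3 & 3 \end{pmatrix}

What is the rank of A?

Row reduce to echelon form.
R2 ← R2 + (2/3)·R1: [0, 0, 0, 0]
R3 ← R3 + (2/3)·R1: [0, 0, 0, 0]
R4 ← R4 + R1: [0, 0, 0, 0]
Echelon form has 1 nonzero row, so rank(A) = 1.

1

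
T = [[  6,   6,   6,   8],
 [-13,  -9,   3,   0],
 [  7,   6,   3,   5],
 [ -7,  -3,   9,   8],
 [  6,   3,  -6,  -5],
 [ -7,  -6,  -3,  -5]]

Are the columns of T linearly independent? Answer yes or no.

no

Row reduce T to echelon form.
R2 ← R2 + (13/6)·R1: [0, 4, 16, 52/3]
R3 ← R3 − (7/6)·R1: [0, -1, -4, -13/3]
R4 ← R4 + (7/6)·R1: [0, 4, 16, 52/3]
R5 ← R5 − R1: [0, -3, -12, -13]
R6 ← R6 + (7/6)·R1: [0, 1, 4, 13/3]
R3 ← R3 + (1/4)·R2: [0, 0, 0, 0]
R4 ← R4 − R2: [0, 0, 0, 0]
R5 ← R5 + (3/4)·R2: [0, 0, 0, 0]
R6 ← R6 − (1/4)·R2: [0, 0, 0, 0]
2 pivots among 4 columns.
Only 2 < 4 pivot columns, so the columns are linearly dependent.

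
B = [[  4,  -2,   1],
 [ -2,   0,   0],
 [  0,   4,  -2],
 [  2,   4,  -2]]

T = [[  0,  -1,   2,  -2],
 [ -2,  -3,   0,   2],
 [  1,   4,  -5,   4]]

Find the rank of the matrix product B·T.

2

First compute BT:
[[  5,   6,   3,  -8],
 [  0,   2,  -4,   4],
 [-10, -20,  10,   0],
 [-10, -22,  14,  -4]]
Now row reduce the product.
R3 ← R3 + (2)·R1: [0, -8, 16, -16]
R4 ← R4 + (2)·R1: [0, -10, 20, -20]
R3 ← R3 + (4)·R2: [0, 0, 0, 0]
R4 ← R4 + (5)·R2: [0, 0, 0, 0]
2 nonzero rows, so rank(BT) = 2.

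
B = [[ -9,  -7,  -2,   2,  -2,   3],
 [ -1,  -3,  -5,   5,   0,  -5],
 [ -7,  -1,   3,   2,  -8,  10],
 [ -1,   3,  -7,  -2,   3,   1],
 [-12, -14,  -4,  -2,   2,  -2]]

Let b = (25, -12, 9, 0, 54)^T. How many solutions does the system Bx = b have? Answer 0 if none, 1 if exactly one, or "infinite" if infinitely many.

Row reduce the augmented matrix [B | b].
R2 ← R2 − (1/9)·R1: [0, -20/9, -43/9, 43/9, 2/9, -16/3, -133/9]
R3 ← R3 − (7/9)·R1: [0, 40/9, 41/9, 4/9, -58/9, 23/3, -94/9]
R4 ← R4 − (1/9)·R1: [0, 34/9, -61/9, -20/9, 29/9, 2/3, -25/9]
R5 ← R5 − (4/3)·R1: [0, -14/3, -4/3, -14/3, 14/3, -6, 62/3]
R3 ← R3 + (2)·R2: [0, 0, -5, 10, -6, -3, -40]
R4 ← R4 + (17/10)·R2: [0, 0, -149/10, 59/10, 18/5, -42/5, -279/10]
R5 ← R5 − (21/10)·R2: [0, 0, 87/10, -147/10, 21/5, 26/5, 517/10]
R4 ← R4 − (149/50)·R3: [0, 0, 0, -239/10, 537/25, 27/50, 913/10]
R5 ← R5 + (87/50)·R3: [0, 0, 0, 27/10, -156/25, -1/50, -179/10]
R5 ← R5 + (27/239)·R4: [0, 0, 0, 0, -4557/1195, 49/1195, -1813/239]
The echelon form has 5 nonzero rows, and every pivot lies in the first 6 columns, so rank(B) = rank([B|b]) = 5.
The system is consistent.
rank = 5 < 6 unknowns, so there are infinitely many solutions.

infinite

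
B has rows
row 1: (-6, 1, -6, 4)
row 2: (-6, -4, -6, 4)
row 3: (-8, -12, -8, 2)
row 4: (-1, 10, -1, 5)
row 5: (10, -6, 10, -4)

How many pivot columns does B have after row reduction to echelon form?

3

Row reduce to echelon form.
R2 ← R2 − R1: [0, -5, 0, 0]
R3 ← R3 − (4/3)·R1: [0, -40/3, 0, -10/3]
R4 ← R4 − (1/6)·R1: [0, 59/6, 0, 13/3]
R5 ← R5 + (5/3)·R1: [0, -13/3, 0, 8/3]
R3 ← R3 − (8/3)·R2: [0, 0, 0, -10/3]
R4 ← R4 + (59/30)·R2: [0, 0, 0, 13/3]
R5 ← R5 − (13/15)·R2: [0, 0, 0, 8/3]
R4 ← R4 + (13/10)·R3: [0, 0, 0, 0]
R5 ← R5 + (4/5)·R3: [0, 0, 0, 0]
Echelon form has 3 nonzero rows, so rank(B) = 3.
Each nonzero row contributes one pivot column: 3 pivot columns.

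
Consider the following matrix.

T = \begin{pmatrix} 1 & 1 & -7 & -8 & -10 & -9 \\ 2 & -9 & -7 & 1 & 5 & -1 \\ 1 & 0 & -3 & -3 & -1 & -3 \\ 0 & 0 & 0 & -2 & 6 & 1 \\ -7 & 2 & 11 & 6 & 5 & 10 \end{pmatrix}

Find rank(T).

5

Row reduce to echelon form.
R2 ← R2 − (2)·R1: [0, -11, 7, 17, 25, 17]
R3 ← R3 − R1: [0, -1, 4, 5, 9, 6]
R5 ← R5 + (7)·R1: [0, 9, -38, -50, -65, -53]
R3 ← R3 − (1/11)·R2: [0, 0, 37/11, 38/11, 74/11, 49/11]
R5 ← R5 + (9/11)·R2: [0, 0, -355/11, -397/11, -490/11, -430/11]
R5 ← R5 + (355/37)·R3: [0, 0, 0, -109/37, 20, 135/37]
R5 ← R5 − (109/74)·R4: [0, 0, 0, 0, 413/37, 161/74]
Echelon form has 5 nonzero rows, so rank(T) = 5.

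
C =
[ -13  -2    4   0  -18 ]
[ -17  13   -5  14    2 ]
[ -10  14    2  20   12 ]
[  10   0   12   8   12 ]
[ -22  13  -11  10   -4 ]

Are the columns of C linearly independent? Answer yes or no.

Row reduce C to echelon form.
R2 ← R2 − (17/13)·R1: [0, 203/13, -133/13, 14, 332/13]
R3 ← R3 − (10/13)·R1: [0, 202/13, -14/13, 20, 336/13]
R4 ← R4 + (10/13)·R1: [0, -20/13, 196/13, 8, -24/13]
R5 ← R5 − (22/13)·R1: [0, 213/13, -231/13, 10, 344/13]
R3 ← R3 − (202/203)·R2: [0, 0, 264/29, 176/29, 88/203]
R4 ← R4 + (20/203)·R2: [0, 0, 408/29, 272/29, 136/203]
R5 ← R5 − (213/203)·R2: [0, 0, -204/29, -136/29, -68/203]
R4 ← R4 − (17/11)·R3: [0, 0, 0, 0, 0]
R5 ← R5 + (17/22)·R3: [0, 0, 0, 0, 0]
3 pivots among 5 columns.
Only 3 < 5 pivot columns, so the columns are linearly dependent.

no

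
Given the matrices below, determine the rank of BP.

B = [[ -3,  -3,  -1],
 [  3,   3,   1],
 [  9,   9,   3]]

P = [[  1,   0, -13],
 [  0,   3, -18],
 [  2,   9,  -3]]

1

First compute BP:
[[ -5, -18,  96],
 [  5,  18, -96],
 [ 15,  54, -288]]
Now row reduce the product.
R2 ← R2 + R1: [0, 0, 0]
R3 ← R3 + (3)·R1: [0, 0, 0]
1 nonzero row, so rank(BP) = 1.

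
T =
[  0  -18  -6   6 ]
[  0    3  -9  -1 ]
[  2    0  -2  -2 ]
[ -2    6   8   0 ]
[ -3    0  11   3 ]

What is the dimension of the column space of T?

3

Row reduce to echelon form.
Swap R1 ↔ R3
R4 ← R4 + R1: [0, 6, 6, -2]
R5 ← R5 + (3/2)·R1: [0, 0, 8, 0]
R3 ← R3 + (6)·R2: [0, 0, -60, 0]
R4 ← R4 − (2)·R2: [0, 0, 24, 0]
R4 ← R4 + (2/5)·R3: [0, 0, 0, 0]
R5 ← R5 + (2/15)·R3: [0, 0, 0, 0]
Echelon form has 3 nonzero rows, so rank(T) = 3.
The column space has dimension equal to the rank: 3.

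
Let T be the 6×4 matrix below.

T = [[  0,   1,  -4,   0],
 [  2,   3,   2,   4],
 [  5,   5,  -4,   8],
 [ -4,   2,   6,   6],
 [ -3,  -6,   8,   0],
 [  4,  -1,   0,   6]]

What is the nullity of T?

0

Row reduce to echelon form.
Swap R1 ↔ R2
R3 ← R3 − (5/2)·R1: [0, -5/2, -9, -2]
R4 ← R4 + (2)·R1: [0, 8, 10, 14]
R5 ← R5 + (3/2)·R1: [0, -3/2, 11, 6]
R6 ← R6 − (2)·R1: [0, -7, -4, -2]
R3 ← R3 + (5/2)·R2: [0, 0, -19, -2]
R4 ← R4 − (8)·R2: [0, 0, 42, 14]
R5 ← R5 + (3/2)·R2: [0, 0, 5, 6]
R6 ← R6 + (7)·R2: [0, 0, -32, -2]
R4 ← R4 + (42/19)·R3: [0, 0, 0, 182/19]
R5 ← R5 + (5/19)·R3: [0, 0, 0, 104/19]
R6 ← R6 − (32/19)·R3: [0, 0, 0, 26/19]
R5 ← R5 − (4/7)·R4: [0, 0, 0, 0]
R6 ← R6 − (1/7)·R4: [0, 0, 0, 0]
4 nonzero rows, so rank(T) = 4.
T has 4 columns; by rank–nullity, nullity = 4 − 4 = 0.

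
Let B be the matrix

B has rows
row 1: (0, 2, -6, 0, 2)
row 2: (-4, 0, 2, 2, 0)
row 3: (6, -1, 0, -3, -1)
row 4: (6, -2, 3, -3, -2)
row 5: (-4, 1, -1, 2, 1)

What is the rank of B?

Row reduce to echelon form.
Swap R1 ↔ R2
R3 ← R3 + (3/2)·R1: [0, -1, 3, 0, -1]
R4 ← R4 + (3/2)·R1: [0, -2, 6, 0, -2]
R5 ← R5 − R1: [0, 1, -3, 0, 1]
R3 ← R3 + (1/2)·R2: [0, 0, 0, 0, 0]
R4 ← R4 + R2: [0, 0, 0, 0, 0]
R5 ← R5 − (1/2)·R2: [0, 0, 0, 0, 0]
Echelon form has 2 nonzero rows, so rank(B) = 2.

2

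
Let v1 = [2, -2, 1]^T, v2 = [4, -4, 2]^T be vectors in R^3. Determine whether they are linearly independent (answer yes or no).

Form the matrix with these vectors as rows and row reduce.
R2 ← R2 − (2)·R1: [0, 0, 0]
1 nonzero row, so the 2 vectors span a space of dimension 1.
Since 1 < 2, the vectors are linearly dependent.

no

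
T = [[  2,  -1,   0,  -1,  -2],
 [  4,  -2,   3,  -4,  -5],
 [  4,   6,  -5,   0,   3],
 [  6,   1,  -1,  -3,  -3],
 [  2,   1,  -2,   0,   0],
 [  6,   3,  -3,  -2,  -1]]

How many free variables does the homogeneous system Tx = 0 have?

2

Row reduce to echelon form.
R2 ← R2 − (2)·R1: [0, 0, 3, -2, -1]
R3 ← R3 − (2)·R1: [0, 8, -5, 2, 7]
R4 ← R4 − (3)·R1: [0, 4, -1, 0, 3]
R5 ← R5 − R1: [0, 2, -2, 1, 2]
R6 ← R6 − (3)·R1: [0, 6, -3, 1, 5]
Swap R2 ↔ R3
R4 ← R4 − (1/2)·R2: [0, 0, 3/2, -1, -1/2]
R5 ← R5 − (1/4)·R2: [0, 0, -3/4, 1/2, 1/4]
R6 ← R6 − (3/4)·R2: [0, 0, 3/4, -1/2, -1/4]
R4 ← R4 − (1/2)·R3: [0, 0, 0, 0, 0]
R5 ← R5 + (1/4)·R3: [0, 0, 0, 0, 0]
R6 ← R6 − (1/4)·R3: [0, 0, 0, 0, 0]
3 nonzero rows, so rank(T) = 3.
T has 5 columns; by rank–nullity, nullity = 5 − 3 = 2.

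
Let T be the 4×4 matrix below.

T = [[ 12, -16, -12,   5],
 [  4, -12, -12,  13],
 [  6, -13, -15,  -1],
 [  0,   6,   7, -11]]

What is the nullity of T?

Row reduce to echelon form.
R2 ← R2 − (1/3)·R1: [0, -20/3, -8, 34/3]
R3 ← R3 − (1/2)·R1: [0, -5, -9, -7/2]
R3 ← R3 − (3/4)·R2: [0, 0, -3, -12]
R4 ← R4 + (9/10)·R2: [0, 0, -1/5, -4/5]
R4 ← R4 − (1/15)·R3: [0, 0, 0, 0]
3 nonzero rows, so rank(T) = 3.
T has 4 columns; by rank–nullity, nullity = 4 − 3 = 1.

1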